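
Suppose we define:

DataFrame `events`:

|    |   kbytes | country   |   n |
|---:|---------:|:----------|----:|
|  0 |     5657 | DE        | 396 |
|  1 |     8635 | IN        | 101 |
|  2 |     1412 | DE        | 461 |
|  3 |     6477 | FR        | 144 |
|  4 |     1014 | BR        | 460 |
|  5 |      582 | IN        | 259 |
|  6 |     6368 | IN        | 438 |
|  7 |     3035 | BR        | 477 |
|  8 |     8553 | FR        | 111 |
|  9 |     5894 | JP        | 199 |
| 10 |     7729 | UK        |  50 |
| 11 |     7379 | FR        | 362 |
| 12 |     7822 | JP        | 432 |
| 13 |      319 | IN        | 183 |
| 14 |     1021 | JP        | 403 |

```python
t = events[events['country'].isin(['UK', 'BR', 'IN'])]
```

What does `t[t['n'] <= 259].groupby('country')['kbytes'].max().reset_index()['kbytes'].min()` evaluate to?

7729

filter rows where country in ['UK', 'BR', 'IN']:
    kbytes country    n
1     8635      IN  101
4     1014      BR  460
5      582      IN  259
6     6368      IN  438
7     3035      BR  477
10    7729      UK   50
13     319      IN  183
filter rows where n <= 259:
    kbytes country    n
1     8635      IN  101
5      582      IN  259
10    7729      UK   50
13     319      IN  183
group by country, max of kbytes:
country
IN    8635
UK    7729
Name: kbytes, dtype: int64
reset_index():
  country  kbytes
0      IN    8635
1      UK    7729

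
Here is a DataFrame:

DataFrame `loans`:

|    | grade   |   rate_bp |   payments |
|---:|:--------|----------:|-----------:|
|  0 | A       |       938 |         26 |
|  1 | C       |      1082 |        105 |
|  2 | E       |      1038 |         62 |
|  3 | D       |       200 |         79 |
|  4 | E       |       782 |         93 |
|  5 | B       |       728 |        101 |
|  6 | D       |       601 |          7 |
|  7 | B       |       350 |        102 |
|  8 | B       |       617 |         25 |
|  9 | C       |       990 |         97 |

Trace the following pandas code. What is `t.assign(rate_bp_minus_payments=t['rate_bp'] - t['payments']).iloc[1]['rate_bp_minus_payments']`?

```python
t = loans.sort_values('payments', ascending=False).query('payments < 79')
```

sort by payments descending:
  grade  rate_bp  payments
1     C     1082       105
7     B      350       102
5     B      728       101
9     C      990        97
4     E      782        93
3     D      200        79
2     E     1038        62
0     A      938        26
8     B      617        25
6     D      601         7
filter rows where payments < 79:
  grade  rate_bp  payments
2     E     1038        62
0     A      938        26
8     B      617        25
6     D      601         7
add column rate_bp_minus_payments = t['rate_bp'] - t['payments']:
  grade  rate_bp  payments  rate_bp_minus_payments
2     E     1038        62                     976
0     A      938        26                     912
8     B      617        25                     592
6     D      601         7                     594
Taking the value at position 1, column 'rate_bp_minus_payments' gives 912.

912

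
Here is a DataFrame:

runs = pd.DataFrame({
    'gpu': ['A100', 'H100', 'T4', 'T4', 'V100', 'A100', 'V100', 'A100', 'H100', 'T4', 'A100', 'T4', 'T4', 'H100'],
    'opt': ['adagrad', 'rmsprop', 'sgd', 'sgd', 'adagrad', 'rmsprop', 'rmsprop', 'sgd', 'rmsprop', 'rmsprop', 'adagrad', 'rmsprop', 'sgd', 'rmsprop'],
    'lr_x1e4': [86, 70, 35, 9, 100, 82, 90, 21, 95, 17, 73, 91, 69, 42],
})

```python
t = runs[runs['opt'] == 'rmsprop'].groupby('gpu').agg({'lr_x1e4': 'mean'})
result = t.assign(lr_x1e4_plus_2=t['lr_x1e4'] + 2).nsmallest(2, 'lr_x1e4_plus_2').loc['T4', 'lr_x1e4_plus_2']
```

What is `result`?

56.0

filter rows where opt == 'rmsprop':
     gpu      opt  lr_x1e4
1   H100  rmsprop       70
5   A100  rmsprop       82
6   V100  rmsprop       90
8   H100  rmsprop       95
9     T4  rmsprop       17
11    T4  rmsprop       91
13  H100  rmsprop       42
group by gpu, mean of lr_x1e4:
      lr_x1e4
gpu          
A100     82.0
H100     69.0
T4       54.0
V100     90.0
add column lr_x1e4_plus_2 = t['lr_x1e4'] + 2:
      lr_x1e4  lr_x1e4_plus_2
gpu                          
A100     82.0            84.0
H100     69.0            71.0
T4       54.0            56.0
V100     90.0            92.0
take 2 rows with smallest lr_x1e4_plus_2:
      lr_x1e4  lr_x1e4_plus_2
gpu                          
T4       54.0            56.0
H100     69.0            71.0
value at row 'T4', column 'lr_x1e4_plus_2' → 56.0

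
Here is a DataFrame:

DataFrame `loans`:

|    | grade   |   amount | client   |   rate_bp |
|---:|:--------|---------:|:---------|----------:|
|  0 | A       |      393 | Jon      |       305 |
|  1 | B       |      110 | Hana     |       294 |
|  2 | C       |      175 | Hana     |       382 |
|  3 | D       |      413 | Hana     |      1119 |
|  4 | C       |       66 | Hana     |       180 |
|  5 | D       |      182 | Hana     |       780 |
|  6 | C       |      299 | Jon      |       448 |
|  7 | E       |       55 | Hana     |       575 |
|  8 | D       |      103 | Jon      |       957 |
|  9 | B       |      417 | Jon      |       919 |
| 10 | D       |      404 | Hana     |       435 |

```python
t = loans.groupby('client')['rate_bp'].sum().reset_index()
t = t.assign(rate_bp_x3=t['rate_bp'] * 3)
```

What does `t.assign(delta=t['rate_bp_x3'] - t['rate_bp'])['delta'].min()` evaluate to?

5258

group by client, sum of rate_bp:
client
Hana    3765
Jon     2629
Name: rate_bp, dtype: int64
reset_index():
  client  rate_bp
0   Hana     3765
1    Jon     2629
add column rate_bp_x3 = t['rate_bp'] * 3:
  client  rate_bp  rate_bp_x3
0   Hana     3765       11295
1    Jon     2629        7887
add column delta = t['rate_bp_x3'] - t['rate_bp']:
  client  rate_bp  rate_bp_x3  delta
0   Hana     3765       11295   7530
1    Jon     2629        7887   5258
So min() = 5258.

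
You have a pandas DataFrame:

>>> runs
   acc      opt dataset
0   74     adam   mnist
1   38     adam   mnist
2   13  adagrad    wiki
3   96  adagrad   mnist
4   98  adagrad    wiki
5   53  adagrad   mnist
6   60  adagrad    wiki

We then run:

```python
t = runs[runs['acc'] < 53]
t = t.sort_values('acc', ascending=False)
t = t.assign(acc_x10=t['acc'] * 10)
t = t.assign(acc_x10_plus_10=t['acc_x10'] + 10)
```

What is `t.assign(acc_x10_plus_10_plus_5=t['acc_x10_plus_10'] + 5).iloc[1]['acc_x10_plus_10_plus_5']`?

filter rows where acc < 53:
   acc      opt dataset
1   38     adam   mnist
2   13  adagrad    wiki
sort by acc descending:
   acc      opt dataset
1   38     adam   mnist
2   13  adagrad    wiki
add column acc_x10 = t['acc'] * 10:
   acc      opt dataset  acc_x10
1   38     adam   mnist      380
2   13  adagrad    wiki      130
add column acc_x10_plus_10 = t['acc_x10'] + 10:
   acc      opt dataset  acc_x10  acc_x10_plus_10
1   38     adam   mnist      380              390
2   13  adagrad    wiki      130              140
add column acc_x10_plus_10_plus_5 = t['acc_x10_plus_10'] + 5:
   acc      opt dataset  acc_x10  acc_x10_plus_10  acc_x10_plus_10_plus_5
1   38     adam   mnist      380              390                     395
2   13  adagrad    wiki      130              140                     145
Finally, value at position 1, column 'acc_x10_plus_10_plus_5' = 145.

145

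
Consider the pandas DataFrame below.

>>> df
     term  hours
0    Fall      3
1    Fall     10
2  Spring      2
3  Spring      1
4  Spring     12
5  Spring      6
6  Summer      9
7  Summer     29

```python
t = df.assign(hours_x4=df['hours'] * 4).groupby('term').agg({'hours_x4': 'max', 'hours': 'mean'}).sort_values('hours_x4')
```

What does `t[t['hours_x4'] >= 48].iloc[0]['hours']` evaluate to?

5.25

add column hours_x4 = df['hours'] * 4:
     term  hours  hours_x4
0    Fall      3        12
1    Fall     10        40
2  Spring      2         8
3  Spring      1         4
4  Spring     12        48
5  Spring      6        24
6  Summer      9        36
7  Summer     29       116
group by term: max(hours_x4), mean(hours):
        hours_x4  hours
term                   
Fall          40   6.50
Spring        48   5.25
Summer       116  19.00
sort by hours_x4:
        hours_x4  hours
term                   
Fall          40   6.50
Spring        48   5.25
Summer       116  19.00
filter rows where hours_x4 >= 48:
        hours_x4  hours
term                   
Spring        48   5.25
Summer       116  19.00
Then the value at position 0, column 'hours': 5.25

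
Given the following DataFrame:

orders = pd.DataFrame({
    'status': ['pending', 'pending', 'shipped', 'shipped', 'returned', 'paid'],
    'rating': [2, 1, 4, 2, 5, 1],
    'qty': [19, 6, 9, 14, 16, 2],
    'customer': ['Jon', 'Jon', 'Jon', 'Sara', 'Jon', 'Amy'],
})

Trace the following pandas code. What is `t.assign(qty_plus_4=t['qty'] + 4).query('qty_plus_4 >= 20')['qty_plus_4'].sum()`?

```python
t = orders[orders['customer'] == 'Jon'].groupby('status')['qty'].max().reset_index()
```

filter rows where customer == 'Jon':
     status  rating  qty customer
0   pending       2   19      Jon
1   pending       1    6      Jon
2   shipped       4    9      Jon
4  returned       5   16      Jon
group by status, max of qty:
status
pending     19
returned    16
shipped      9
Name: qty, dtype: int64
reset_index():
     status  qty
0   pending   19
1  returned   16
2   shipped    9
add column qty_plus_4 = t['qty'] + 4:
     status  qty  qty_plus_4
0   pending   19          23
1  returned   16          20
2   shipped    9          13
filter rows where qty_plus_4 >= 20:
     status  qty  qty_plus_4
0   pending   19          23
1  returned   16          20

43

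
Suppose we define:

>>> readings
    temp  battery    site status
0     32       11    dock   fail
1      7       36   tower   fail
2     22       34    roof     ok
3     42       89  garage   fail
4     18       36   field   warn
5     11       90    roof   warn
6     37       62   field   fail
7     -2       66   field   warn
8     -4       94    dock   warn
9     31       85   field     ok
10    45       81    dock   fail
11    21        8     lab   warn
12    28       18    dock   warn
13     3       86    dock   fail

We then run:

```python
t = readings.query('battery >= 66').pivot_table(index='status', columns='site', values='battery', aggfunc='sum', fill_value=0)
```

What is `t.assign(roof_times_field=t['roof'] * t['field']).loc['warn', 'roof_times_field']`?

5940

filter rows where battery >= 66:
    temp  battery    site status
3     42       89  garage   fail
5     11       90    roof   warn
7     -2       66   field   warn
8     -4       94    dock   warn
9     31       85   field     ok
10    45       81    dock   fail
13     3       86    dock   fail
pivot: rows=status, cols=site, sum(battery):
site    dock  field  garage  roof
status                           
fail     167      0      89     0
ok         0     85       0     0
warn      94     66       0    90
add column roof_times_field = t['roof'] * t['field']:
site    dock  field  garage  roof  roof_times_field
status                                             
fail     167      0      89     0                 0
ok         0     85       0     0                 0
warn      94     66       0    90              5940
Reading off the value at row 'warn', column 'roof_times_field', we get 5940.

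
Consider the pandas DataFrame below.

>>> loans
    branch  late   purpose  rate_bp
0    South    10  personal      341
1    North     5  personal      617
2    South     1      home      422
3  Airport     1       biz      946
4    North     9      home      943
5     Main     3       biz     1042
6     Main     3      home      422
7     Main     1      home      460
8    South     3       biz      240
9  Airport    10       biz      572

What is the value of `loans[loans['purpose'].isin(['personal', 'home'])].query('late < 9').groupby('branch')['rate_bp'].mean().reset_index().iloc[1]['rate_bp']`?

617.0

filter rows where purpose in ['personal', 'home']:
  branch  late   purpose  rate_bp
0  South    10  personal      341
1  North     5  personal      617
2  South     1      home      422
4  North     9      home      943
6   Main     3      home      422
7   Main     1      home      460
filter rows where late < 9:
  branch  late   purpose  rate_bp
1  North     5  personal      617
2  South     1      home      422
6   Main     3      home      422
7   Main     1      home      460
group by branch, mean of rate_bp:
branch
Main     441.0
North    617.0
South    422.0
Name: rate_bp, dtype: float64
reset_index():
  branch  rate_bp
0   Main    441.0
1  North    617.0
2  South    422.0
Taking the value at position 1, column 'rate_bp' gives 617.0.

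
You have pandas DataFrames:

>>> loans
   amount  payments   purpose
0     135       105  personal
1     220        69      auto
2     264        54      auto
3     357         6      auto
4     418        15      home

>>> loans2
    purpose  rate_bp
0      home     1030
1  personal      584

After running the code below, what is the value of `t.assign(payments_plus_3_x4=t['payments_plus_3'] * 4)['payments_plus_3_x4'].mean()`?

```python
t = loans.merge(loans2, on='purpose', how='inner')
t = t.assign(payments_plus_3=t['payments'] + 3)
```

merge on 'purpose' (how='inner') → 2 rows:
   amount  payments   purpose  rate_bp
0     135       105  personal      584
1     418        15      home     1030
add column payments_plus_3 = t['payments'] + 3:
   amount  payments   purpose  rate_bp  payments_plus_3
0     135       105  personal      584              108
1     418        15      home     1030               18
add column payments_plus_3_x4 = t['payments_plus_3'] * 4:
   amount  payments   purpose  rate_bp  payments_plus_3  payments_plus_3_x4
0     135       105  personal      584              108                 432
1     418        15      home     1030               18                  72
Finally, mean of column 'payments_plus_3_x4' = 252.0.

252.0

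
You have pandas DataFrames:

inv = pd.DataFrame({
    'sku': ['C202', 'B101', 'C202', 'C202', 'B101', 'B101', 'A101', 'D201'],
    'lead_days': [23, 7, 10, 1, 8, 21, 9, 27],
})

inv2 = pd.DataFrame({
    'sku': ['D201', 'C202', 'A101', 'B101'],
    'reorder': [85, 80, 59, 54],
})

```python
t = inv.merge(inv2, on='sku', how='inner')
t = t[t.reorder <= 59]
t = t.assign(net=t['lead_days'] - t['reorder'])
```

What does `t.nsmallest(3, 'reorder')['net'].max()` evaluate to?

-33

merge on 'sku' (how='inner') → 8 rows:
    sku  lead_days  reorder
0  C202         23       80
1  B101          7       54
2  C202         10       80
3  C202          1       80
4  B101          8       54
5  B101         21       54
6  A101          9       59
7  D201         27       85
filter rows where reorder <= 59:
    sku  lead_days  reorder
1  B101          7       54
4  B101          8       54
5  B101         21       54
6  A101          9       59
add column net = t['lead_days'] - t['reorder']:
    sku  lead_days  reorder  net
1  B101          7       54  -47
4  B101          8       54  -46
5  B101         21       54  -33
6  A101          9       59  -50
take 3 rows with smallest reorder:
    sku  lead_days  reorder  net
1  B101          7       54  -47
4  B101          8       54  -46
5  B101         21       54  -33
Taking the max of column 'net' gives -33.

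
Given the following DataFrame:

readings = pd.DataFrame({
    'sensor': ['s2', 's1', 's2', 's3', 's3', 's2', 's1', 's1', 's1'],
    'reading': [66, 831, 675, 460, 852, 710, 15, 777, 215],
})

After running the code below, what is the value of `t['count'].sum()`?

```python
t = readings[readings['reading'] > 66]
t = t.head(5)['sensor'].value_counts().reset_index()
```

5

filter rows where reading > 66:
  sensor  reading
1     s1      831
2     s2      675
3     s3      460
4     s3      852
5     s2      710
7     s1      777
8     s1      215
take first 5 rows:
  sensor  reading
1     s1      831
2     s2      675
3     s3      460
4     s3      852
5     s2      710
value_counts of sensor:
sensor
s2    2
s3    2
s1    1
Name: count, dtype: int64
reset_index():
  sensor  count
0     s2      2
1     s3      2
2     s1      1
Then the sum of column 'count': 5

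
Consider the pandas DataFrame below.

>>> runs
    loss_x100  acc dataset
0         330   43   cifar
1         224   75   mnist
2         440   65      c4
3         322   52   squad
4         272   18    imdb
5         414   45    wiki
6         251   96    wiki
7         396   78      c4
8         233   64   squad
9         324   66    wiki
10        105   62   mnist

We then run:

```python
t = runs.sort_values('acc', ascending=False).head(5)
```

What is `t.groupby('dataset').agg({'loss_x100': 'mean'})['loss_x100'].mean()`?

309.833333333

sort by acc descending:
    loss_x100  acc dataset
6         251   96    wiki
7         396   78      c4
1         224   75   mnist
9         324   66    wiki
2         440   65      c4
8         233   64   squad
10        105   62   mnist
3         322   52   squad
5         414   45    wiki
0         330   43   cifar
4         272   18    imdb
take first 5 rows:
   loss_x100  acc dataset
6        251   96    wiki
7        396   78      c4
1        224   75   mnist
9        324   66    wiki
2        440   65      c4
group by dataset, mean of loss_x100:
         loss_x100
dataset           
c4           418.0
mnist        224.0
wiki         287.5
Finally, mean of column 'loss_x100' = 309.833333333.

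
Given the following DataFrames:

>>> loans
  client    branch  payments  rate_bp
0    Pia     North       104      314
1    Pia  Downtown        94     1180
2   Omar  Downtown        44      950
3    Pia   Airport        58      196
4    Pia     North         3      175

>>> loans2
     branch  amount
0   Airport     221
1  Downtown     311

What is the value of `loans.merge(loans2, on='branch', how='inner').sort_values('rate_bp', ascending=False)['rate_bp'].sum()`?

merge on 'branch' (how='inner') → 3 rows:
  client    branch  payments  rate_bp  amount
0    Pia  Downtown        94     1180     311
1   Omar  Downtown        44      950     311
2    Pia   Airport        58      196     221
sort by rate_bp descending:
  client    branch  payments  rate_bp  amount
0    Pia  Downtown        94     1180     311
1   Omar  Downtown        44      950     311
2    Pia   Airport        58      196     221
Then the sum of column 'rate_bp': 2326

2326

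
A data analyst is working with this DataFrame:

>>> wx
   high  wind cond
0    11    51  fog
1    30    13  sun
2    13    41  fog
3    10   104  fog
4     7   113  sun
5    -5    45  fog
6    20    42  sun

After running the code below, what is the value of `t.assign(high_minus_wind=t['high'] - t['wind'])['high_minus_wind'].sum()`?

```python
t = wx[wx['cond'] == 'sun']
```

filter rows where cond == 'sun':
   high  wind cond
1    30    13  sun
4     7   113  sun
6    20    42  sun
add column high_minus_wind = t['high'] - t['wind']:
   high  wind cond  high_minus_wind
1    30    13  sun               17
4     7   113  sun             -106
6    20    42  sun              -22
Hence -111.

-111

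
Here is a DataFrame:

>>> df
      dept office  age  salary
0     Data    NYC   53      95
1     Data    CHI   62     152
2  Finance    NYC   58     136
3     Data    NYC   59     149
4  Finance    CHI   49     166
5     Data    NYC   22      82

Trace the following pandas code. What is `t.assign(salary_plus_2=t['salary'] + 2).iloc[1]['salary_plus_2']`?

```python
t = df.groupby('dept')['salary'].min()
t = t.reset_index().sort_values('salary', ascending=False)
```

group by dept, min of salary:
dept
Data        82
Finance    136
Name: salary, dtype: int64
reset_index():
      dept  salary
0     Data      82
1  Finance     136
sort by salary descending:
      dept  salary
1  Finance     136
0     Data      82
add column salary_plus_2 = t['salary'] + 2:
      dept  salary  salary_plus_2
1  Finance     136            138
0     Data      82             84
Taking the value at position 1, column 'salary_plus_2' gives 84.

84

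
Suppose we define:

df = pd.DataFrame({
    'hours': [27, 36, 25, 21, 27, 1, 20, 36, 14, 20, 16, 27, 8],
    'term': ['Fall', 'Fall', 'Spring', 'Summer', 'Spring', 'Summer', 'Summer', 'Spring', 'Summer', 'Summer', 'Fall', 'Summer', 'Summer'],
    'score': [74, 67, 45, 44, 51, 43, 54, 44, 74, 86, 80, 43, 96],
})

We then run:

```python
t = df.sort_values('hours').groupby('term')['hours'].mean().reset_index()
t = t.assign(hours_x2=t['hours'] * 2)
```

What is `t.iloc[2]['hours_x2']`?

sort by hours:
    hours    term  score
5       1  Summer     43
12      8  Summer     96
8      14  Summer     74
10     16    Fall     80
6      20  Summer     54
9      20  Summer     86
3      21  Summer     44
2      25  Spring     45
0      27    Fall     74
4      27  Spring     51
11     27  Summer     43
1      36    Fall     67
7      36  Spring     44
group by term, mean of hours:
term
Fall      26.333333
Spring    29.333333
Summer    15.857143
Name: hours, dtype: float64
reset_index():
     term      hours
0    Fall  26.333333
1  Spring  29.333333
2  Summer  15.857143
add column hours_x2 = t['hours'] * 2:
     term      hours   hours_x2
0    Fall  26.333333  52.666667
1  Spring  29.333333  58.666667
2  Summer  15.857143  31.714286
Taking the value at position 2, column 'hours_x2' gives 31.7142857143.

31.7142857143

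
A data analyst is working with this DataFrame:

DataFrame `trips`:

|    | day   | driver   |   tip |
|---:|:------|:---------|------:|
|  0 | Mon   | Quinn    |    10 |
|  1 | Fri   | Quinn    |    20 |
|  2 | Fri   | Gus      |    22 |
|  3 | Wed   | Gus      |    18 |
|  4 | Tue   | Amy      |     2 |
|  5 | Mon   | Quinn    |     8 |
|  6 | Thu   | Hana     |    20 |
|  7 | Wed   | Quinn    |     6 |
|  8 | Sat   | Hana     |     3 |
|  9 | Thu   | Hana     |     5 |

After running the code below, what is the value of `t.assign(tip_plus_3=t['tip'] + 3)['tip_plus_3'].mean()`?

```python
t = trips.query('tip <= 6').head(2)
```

7.0

filter rows where tip <= 6:
   day driver  tip
4  Tue    Amy    2
7  Wed  Quinn    6
8  Sat   Hana    3
9  Thu   Hana    5
take first 2 rows:
   day driver  tip
4  Tue    Amy    2
7  Wed  Quinn    6
add column tip_plus_3 = t['tip'] + 3:
   day driver  tip  tip_plus_3
4  Tue    Amy    2           5
7  Wed  Quinn    6           9
So mean() = 7.0.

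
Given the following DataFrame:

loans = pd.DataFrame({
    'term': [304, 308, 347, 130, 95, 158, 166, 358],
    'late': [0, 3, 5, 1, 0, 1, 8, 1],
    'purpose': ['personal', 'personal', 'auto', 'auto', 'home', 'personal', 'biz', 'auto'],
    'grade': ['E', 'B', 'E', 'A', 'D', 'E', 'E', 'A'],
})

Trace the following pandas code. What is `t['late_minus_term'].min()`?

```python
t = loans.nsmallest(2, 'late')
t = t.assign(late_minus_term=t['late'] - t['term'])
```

-304

take 2 rows with smallest late:
   term  late   purpose grade
0   304     0  personal     E
4    95     0      home     D
add column late_minus_term = t['late'] - t['term']:
   term  late   purpose grade  late_minus_term
0   304     0  personal     E             -304
4    95     0      home     D              -95
Then the min of column 'late_minus_term': -304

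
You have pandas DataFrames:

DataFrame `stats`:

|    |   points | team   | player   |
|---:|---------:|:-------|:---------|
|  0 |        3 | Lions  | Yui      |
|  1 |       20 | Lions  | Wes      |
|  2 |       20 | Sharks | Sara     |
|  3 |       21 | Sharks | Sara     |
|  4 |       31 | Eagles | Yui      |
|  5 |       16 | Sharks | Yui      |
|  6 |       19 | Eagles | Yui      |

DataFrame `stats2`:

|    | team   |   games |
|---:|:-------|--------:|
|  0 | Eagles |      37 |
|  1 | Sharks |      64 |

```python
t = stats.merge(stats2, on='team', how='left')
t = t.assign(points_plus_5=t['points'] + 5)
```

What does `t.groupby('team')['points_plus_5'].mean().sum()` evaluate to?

70.5

merge on 'team' (how='left') → 7 rows:
   points    team player  games
0       3   Lions    Yui    NaN
1      20   Lions    Wes    NaN
2      20  Sharks   Sara   64.0
3      21  Sharks   Sara   64.0
4      31  Eagles    Yui   37.0
5      16  Sharks    Yui   64.0
6      19  Eagles    Yui   37.0
add column points_plus_5 = t['points'] + 5:
   points    team player  games  points_plus_5
0       3   Lions    Yui    NaN              8
1      20   Lions    Wes    NaN             25
2      20  Sharks   Sara   64.0             25
3      21  Sharks   Sara   64.0             26
4      31  Eagles    Yui   37.0             36
5      16  Sharks    Yui   64.0             21
6      19  Eagles    Yui   37.0             24
group by team, mean of points_plus_5:
team
Eagles    30.0
Lions     16.5
Sharks    24.0
Name: points_plus_5, dtype: float64
Hence 70.5.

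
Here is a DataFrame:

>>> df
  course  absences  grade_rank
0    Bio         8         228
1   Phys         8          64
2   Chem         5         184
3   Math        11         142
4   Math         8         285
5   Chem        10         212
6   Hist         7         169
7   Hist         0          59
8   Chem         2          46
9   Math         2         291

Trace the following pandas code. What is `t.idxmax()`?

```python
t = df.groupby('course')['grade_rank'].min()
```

Bio

group by course, min of grade_rank:
course
Bio     228
Chem     46
Hist     59
Math    142
Phys     64
Name: grade_rank, dtype: int64
Reading off the label with the largest value, we get Bio.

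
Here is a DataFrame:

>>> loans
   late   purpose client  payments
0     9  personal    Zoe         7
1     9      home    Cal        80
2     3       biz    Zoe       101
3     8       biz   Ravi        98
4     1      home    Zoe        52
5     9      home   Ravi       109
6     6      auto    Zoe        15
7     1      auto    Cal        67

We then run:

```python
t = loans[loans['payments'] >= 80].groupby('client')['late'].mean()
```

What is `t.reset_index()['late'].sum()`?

filter rows where payments >= 80:
   late purpose client  payments
1     9    home    Cal        80
2     3     biz    Zoe       101
3     8     biz   Ravi        98
5     9    home   Ravi       109
group by client, mean of late:
client
Cal     9.0
Ravi    8.5
Zoe     3.0
Name: late, dtype: float64
reset_index():
  client  late
0    Cal   9.0
1   Ravi   8.5
2    Zoe   3.0
Reading off the sum of column 'late', we get 20.5.

20.5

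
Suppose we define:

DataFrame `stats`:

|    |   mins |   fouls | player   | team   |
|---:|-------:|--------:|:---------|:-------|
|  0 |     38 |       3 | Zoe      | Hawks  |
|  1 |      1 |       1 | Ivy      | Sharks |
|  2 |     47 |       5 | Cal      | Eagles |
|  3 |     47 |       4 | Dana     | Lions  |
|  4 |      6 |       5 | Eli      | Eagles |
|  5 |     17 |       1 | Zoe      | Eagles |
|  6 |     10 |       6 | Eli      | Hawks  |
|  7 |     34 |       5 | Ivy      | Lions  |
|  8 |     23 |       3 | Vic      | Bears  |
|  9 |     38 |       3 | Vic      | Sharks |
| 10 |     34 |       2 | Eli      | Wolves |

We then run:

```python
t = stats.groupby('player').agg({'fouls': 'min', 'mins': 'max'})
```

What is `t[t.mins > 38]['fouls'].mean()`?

4.5

group by player: min(fouls), max(mins):
        fouls  mins
player             
Cal         5    47
Dana        4    47
Eli         2    34
Ivy         1    34
Vic         3    38
Zoe         1    38
filter rows where mins > 38:
        fouls  mins
player             
Cal         5    47
Dana        4    47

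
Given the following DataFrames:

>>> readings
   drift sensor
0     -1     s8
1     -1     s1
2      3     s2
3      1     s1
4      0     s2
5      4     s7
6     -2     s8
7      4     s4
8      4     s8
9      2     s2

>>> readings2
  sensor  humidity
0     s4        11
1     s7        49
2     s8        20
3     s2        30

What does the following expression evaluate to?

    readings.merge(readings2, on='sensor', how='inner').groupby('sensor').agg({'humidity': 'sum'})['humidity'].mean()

merge on 'sensor' (how='inner') → 8 rows:
   drift sensor  humidity
0     -1     s8        20
1      3     s2        30
2      0     s2        30
3      4     s7        49
4     -2     s8        20
5      4     s4        11
6      4     s8        20
7      2     s2        30
group by sensor, sum of humidity:
        humidity
sensor          
s2            90
s4            11
s7            49
s8            60

52.5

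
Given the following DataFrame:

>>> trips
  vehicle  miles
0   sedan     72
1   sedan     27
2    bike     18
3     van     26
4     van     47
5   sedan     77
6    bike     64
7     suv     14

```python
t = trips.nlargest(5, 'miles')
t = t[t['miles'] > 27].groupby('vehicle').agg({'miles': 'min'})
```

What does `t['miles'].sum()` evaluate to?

183

take 5 rows with largest miles:
  vehicle  miles
5   sedan     77
0   sedan     72
6    bike     64
4     van     47
1   sedan     27
filter rows where miles > 27:
  vehicle  miles
5   sedan     77
0   sedan     72
6    bike     64
4     van     47
group by vehicle, min of miles:
         miles
vehicle       
bike        64
sedan       72
van         47
Reading off the sum of column 'miles', we get 183.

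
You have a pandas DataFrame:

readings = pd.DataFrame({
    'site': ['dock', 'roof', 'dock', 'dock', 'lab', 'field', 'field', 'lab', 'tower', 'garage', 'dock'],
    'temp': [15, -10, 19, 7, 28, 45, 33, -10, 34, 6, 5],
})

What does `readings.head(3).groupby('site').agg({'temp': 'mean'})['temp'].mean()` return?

3.5

take first 3 rows:
   site  temp
0  dock    15
1  roof   -10
2  dock    19
group by site, mean of temp:
      temp
site      
dock  17.0
roof -10.0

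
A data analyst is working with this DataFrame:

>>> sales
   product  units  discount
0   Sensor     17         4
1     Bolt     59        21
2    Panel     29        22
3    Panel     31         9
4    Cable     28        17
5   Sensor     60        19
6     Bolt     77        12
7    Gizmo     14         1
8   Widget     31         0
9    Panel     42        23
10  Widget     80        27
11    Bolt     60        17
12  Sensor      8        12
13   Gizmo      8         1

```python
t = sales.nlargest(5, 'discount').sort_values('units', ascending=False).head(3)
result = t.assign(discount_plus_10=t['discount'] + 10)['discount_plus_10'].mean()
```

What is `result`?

take 5 rows with largest discount:
   product  units  discount
10  Widget     80        27
9    Panel     42        23
2    Panel     29        22
1     Bolt     59        21
5   Sensor     60        19
sort by units descending:
   product  units  discount
10  Widget     80        27
5   Sensor     60        19
1     Bolt     59        21
9    Panel     42        23
2    Panel     29        22
take first 3 rows:
   product  units  discount
10  Widget     80        27
5   Sensor     60        19
1     Bolt     59        21
add column discount_plus_10 = t['discount'] + 10:
   product  units  discount  discount_plus_10
10  Widget     80        27                37
5   Sensor     60        19                29
1     Bolt     59        21                31
The mean of column 'discount_plus_10' is 32.3333333333.

32.3333333333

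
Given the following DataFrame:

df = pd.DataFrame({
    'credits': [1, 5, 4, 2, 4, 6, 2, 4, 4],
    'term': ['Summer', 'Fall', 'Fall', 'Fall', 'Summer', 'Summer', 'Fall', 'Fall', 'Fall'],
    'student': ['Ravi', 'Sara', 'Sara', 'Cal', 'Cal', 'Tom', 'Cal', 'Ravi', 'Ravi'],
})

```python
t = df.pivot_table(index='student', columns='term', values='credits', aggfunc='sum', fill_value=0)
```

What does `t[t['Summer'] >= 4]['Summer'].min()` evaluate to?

pivot: rows=student, cols=term, sum(credits):
term     Fall  Summer
student              
Cal         4       4
Ravi        8       1
Sara        9       0
Tom         0       6
filter rows where Summer >= 4:
term     Fall  Summer
student              
Cal         4       4
Tom         0       6

4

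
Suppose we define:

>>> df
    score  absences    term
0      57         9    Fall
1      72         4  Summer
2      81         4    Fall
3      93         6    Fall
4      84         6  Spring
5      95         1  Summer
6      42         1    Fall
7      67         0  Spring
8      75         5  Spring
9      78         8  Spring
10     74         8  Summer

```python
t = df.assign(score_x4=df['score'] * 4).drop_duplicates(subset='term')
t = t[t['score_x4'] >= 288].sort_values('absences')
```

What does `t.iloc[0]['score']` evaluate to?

72

add column score_x4 = df['score'] * 4:
    score  absences    term  score_x4
0      57         9    Fall       228
1      72         4  Summer       288
2      81         4    Fall       324
3      93         6    Fall       372
4      84         6  Spring       336
5      95         1  Summer       380
6      42         1    Fall       168
7      67         0  Spring       268
8      75         5  Spring       300
9      78         8  Spring       312
10     74         8  Summer       296
drop duplicate term (keep=first):
   score  absences    term  score_x4
0     57         9    Fall       228
1     72         4  Summer       288
4     84         6  Spring       336
filter rows where score_x4 >= 288:
   score  absences    term  score_x4
1     72         4  Summer       288
4     84         6  Spring       336
sort by absences:
   score  absences    term  score_x4
1     72         4  Summer       288
4     84         6  Spring       336
Then the value at position 0, column 'score': 72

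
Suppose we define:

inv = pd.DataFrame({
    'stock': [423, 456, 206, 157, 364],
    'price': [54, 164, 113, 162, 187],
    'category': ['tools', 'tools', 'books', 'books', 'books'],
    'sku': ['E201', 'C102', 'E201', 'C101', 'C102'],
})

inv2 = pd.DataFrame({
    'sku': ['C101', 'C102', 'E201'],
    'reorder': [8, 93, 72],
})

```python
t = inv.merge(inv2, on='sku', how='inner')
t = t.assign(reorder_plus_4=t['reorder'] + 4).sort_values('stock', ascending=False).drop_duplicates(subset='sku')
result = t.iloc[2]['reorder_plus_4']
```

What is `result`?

12

merge on 'sku' (how='inner') → 5 rows:
   stock  price category   sku  reorder
0    423     54    tools  E201       72
1    456    164    tools  C102       93
2    206    113    books  E201       72
3    157    162    books  C101        8
4    364    187    books  C102       93
add column reorder_plus_4 = t['reorder'] + 4:
   stock  price category   sku  reorder  reorder_plus_4
0    423     54    tools  E201       72              76
1    456    164    tools  C102       93              97
2    206    113    books  E201       72              76
3    157    162    books  C101        8              12
4    364    187    books  C102       93              97
sort by stock descending:
   stock  price category   sku  reorder  reorder_plus_4
1    456    164    tools  C102       93              97
0    423     54    tools  E201       72              76
4    364    187    books  C102       93              97
2    206    113    books  E201       72              76
3    157    162    books  C101        8              12
drop duplicate sku (keep=first):
   stock  price category   sku  reorder  reorder_plus_4
1    456    164    tools  C102       93              97
0    423     54    tools  E201       72              76
3    157    162    books  C101        8              12
Reading off the value at position 2, column 'reorder_plus_4', we get 12.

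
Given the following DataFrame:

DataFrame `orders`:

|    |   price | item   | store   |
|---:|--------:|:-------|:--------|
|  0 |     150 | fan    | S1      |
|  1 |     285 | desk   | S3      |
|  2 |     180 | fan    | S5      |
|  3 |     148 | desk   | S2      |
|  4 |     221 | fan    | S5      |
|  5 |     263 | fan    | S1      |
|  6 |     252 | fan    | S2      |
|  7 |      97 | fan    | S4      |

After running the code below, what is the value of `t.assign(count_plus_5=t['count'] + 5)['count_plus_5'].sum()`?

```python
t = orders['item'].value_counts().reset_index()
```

18

value_counts of item:
item
fan     6
desk    2
Name: count, dtype: int64
reset_index():
   item  count
0   fan      6
1  desk      2
add column count_plus_5 = t['count'] + 5:
   item  count  count_plus_5
0   fan      6            11
1  desk      2             7
The sum of column 'count_plus_5' is 18.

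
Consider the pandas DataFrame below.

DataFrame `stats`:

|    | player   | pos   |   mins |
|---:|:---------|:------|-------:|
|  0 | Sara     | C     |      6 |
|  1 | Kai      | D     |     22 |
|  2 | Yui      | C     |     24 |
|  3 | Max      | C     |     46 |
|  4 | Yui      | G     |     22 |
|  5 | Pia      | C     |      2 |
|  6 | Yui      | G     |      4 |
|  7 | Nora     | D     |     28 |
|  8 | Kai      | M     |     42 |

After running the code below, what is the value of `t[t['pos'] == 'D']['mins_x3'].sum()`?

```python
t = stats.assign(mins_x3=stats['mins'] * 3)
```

150

add column mins_x3 = stats['mins'] * 3:
  player pos  mins  mins_x3
0   Sara   C     6       18
1    Kai   D    22       66
2    Yui   C    24       72
3    Max   C    46      138
4    Yui   G    22       66
5    Pia   C     2        6
6    Yui   G     4       12
7   Nora   D    28       84
8    Kai   M    42      126
filter rows where pos == 'D':
  player pos  mins  mins_x3
1    Kai   D    22       66
7   Nora   D    28       84
sum of column 'mins_x3' → 150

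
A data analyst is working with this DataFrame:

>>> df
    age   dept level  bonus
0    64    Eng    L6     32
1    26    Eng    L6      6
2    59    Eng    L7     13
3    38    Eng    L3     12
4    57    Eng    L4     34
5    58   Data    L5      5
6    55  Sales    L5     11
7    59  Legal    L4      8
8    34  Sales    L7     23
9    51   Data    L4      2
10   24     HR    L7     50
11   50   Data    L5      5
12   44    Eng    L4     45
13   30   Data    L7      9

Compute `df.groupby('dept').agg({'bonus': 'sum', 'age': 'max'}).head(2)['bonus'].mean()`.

group by dept: sum(bonus), max(age):
       bonus  age
dept             
Data      21   58
Eng      142   64
HR        50   24
Legal      8   59
Sales     34   55
take first 2 rows:
      bonus  age
dept            
Data     21   58
Eng     142   64
Then the mean of column 'bonus': 81.5

81.5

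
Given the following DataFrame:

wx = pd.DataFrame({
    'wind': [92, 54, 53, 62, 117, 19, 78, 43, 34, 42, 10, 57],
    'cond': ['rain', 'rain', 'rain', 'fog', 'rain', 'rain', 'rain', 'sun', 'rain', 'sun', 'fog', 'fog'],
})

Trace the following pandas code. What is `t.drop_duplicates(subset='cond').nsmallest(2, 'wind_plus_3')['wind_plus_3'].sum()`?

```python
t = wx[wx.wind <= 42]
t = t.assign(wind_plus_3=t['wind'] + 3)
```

filter rows where wind <= 42:
    wind  cond
5     19  rain
8     34  rain
9     42   sun
10    10   fog
add column wind_plus_3 = t['wind'] + 3:
    wind  cond  wind_plus_3
5     19  rain           22
8     34  rain           37
9     42   sun           45
10    10   fog           13
drop duplicate cond (keep=first):
    wind  cond  wind_plus_3
5     19  rain           22
9     42   sun           45
10    10   fog           13
take 2 rows with smallest wind_plus_3:
    wind  cond  wind_plus_3
10    10   fog           13
5     19  rain           22
sum of column 'wind_plus_3' → 35

35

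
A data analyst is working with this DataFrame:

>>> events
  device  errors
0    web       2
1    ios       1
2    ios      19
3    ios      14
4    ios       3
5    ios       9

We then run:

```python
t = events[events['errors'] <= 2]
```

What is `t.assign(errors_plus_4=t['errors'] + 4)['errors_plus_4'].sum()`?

11

filter rows where errors <= 2:
  device  errors
0    web       2
1    ios       1
add column errors_plus_4 = t['errors'] + 4:
  device  errors  errors_plus_4
0    web       2              6
1    ios       1              5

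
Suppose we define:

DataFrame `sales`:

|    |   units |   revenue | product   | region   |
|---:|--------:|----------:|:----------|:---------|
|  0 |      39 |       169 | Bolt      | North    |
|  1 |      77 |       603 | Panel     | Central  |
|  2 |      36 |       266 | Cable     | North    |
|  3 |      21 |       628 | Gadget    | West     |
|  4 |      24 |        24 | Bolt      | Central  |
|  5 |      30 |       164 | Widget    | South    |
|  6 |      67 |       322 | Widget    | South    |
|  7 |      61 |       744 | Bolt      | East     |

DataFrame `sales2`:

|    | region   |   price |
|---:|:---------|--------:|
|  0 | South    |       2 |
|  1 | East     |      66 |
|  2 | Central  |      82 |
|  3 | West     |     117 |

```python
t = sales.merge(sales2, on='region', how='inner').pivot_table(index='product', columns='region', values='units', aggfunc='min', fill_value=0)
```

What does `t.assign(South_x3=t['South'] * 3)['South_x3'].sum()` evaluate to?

merge on 'region' (how='inner') → 6 rows:
   units  revenue product   region  price
0     77      603   Panel  Central     82
1     21      628  Gadget     West    117
2     24       24    Bolt  Central     82
3     30      164  Widget    South      2
4     67      322  Widget    South      2
5     61      744    Bolt     East     66
pivot: rows=product, cols=region, min(units):
region   Central  East  South  West
product                            
Bolt          24    61      0     0
Gadget         0     0      0    21
Panel         77     0      0     0
Widget         0     0     30     0
add column South_x3 = t['South'] * 3:
region   Central  East  South  West  South_x3
product                                      
Bolt          24    61      0     0         0
Gadget         0     0      0    21         0
Panel         77     0      0     0         0
Widget         0     0     30     0        90
Hence 90.

90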